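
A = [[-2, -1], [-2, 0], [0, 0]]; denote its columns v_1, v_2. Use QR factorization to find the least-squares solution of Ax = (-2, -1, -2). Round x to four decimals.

x = (0.5000, 1.0000)

v_1 = (-2, -2, 0); ‖v_1‖ = 2.8284, so q_1 = (-0.7071, -0.7071, 0.0000).
q_1·v_2 = (-0.7071)·(-1) + (-0.7071)·0 + 0.0000·0 = 0.7071.
u_2 = v_2 − 0.7071·q_1 = (-0.5000, 0.5000, 0.0000).
‖u_2‖ = 0.7071, so q_2 = (-0.7071, 0.7071, 0.0000).
Qᵀb = (2.1213, 0.7071).
Back-substitute: x_2 = 0.7071/0.7071 = 1.0000.
x_1 = (2.1213 − 0.7071·1.0000)/2.8284 = 0.5000.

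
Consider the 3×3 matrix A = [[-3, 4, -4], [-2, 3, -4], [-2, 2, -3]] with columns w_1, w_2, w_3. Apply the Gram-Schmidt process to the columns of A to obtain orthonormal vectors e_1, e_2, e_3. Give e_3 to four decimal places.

w_1 = (-3, -2, -2); ‖w_1‖ = 4.1231, so e_1 = (-0.7276, -0.4851, -0.4851).
e_1·w_2 = (-0.7276)·4 + (-0.4851)·3 + (-0.4851)·2 = -5.3358.
u_2 = w_2 + 5.3358·e_1 = (0.1176, 0.4118, -0.5882).
‖u_2‖ = 0.7276, so e_2 = (0.1617, 0.5659, -0.8085).
e_1·w_3 = (-0.7276)·(-4) + (-0.4851)·(-4) + (-0.4851)·(-3) = 6.3059; e_2·w_3 = 0.1617·(-4) + 0.5659·(-4) + (-0.8085)·(-3) = -0.4851.
u_3 = w_3 − 6.3059·e_1 + 0.4851·e_2 = (0.6667, -0.6667, -0.3333).
‖u_3‖ = 1.0000, so e_3 = (0.6667, -0.6667, -0.3333).

e_3 = (0.6667, -0.6667, -0.3333)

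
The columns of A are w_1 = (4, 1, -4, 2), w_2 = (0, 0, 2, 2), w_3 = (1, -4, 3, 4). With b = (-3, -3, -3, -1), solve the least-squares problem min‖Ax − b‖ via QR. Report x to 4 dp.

e_1 = w_1/‖w_1‖ = (4, 1, -4, 2)/6.0828 = (0.6576, 0.1644, -0.6576, 0.3288).
r_{12} = e_1·w_2 = -0.6576.
u_2 = w_2 + 0.6576·e_1 = (0.4324, 0.1081, 1.5676, 2.2162).
‖u_2‖ = 2.7509, so e_2 = (0.1572, 0.0393, 0.5698, 0.8056).
r_{13} = e_1·w_3 = -0.6576; r_{23} = e_2·w_3 = 4.9320.
u_3 = w_3 + 0.6576·e_1 − 4.9320·e_2 = (0.6571, -4.0857, -0.2429, 0.2429).
‖u_3‖ = 4.1525, so e_3 = (0.1583, -0.9839, -0.0585, 0.0585).
Qᵀb = (-0.8220, -3.1046, 2.5940).
Back-substitute: x_3 = 2.5940/4.1525 = 0.6247.
x_2 = (-3.1046 − 4.9320·0.6247)/2.7509 = -2.2486.
x_1 = (-0.8220 + 0.6576·(-2.2486) + 0.6576·0.6247)/6.0828 = -0.3107.

x = (-0.3107, -2.2486, 0.6247)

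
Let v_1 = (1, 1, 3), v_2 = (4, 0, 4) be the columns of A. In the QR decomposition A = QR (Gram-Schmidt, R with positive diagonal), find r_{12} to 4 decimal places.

r_{12} = 4.8242

q_1 = v_1/‖v_1‖ = (1, 1, 3)/3.3166 = (0.3015, 0.3015, 0.9045).
r_{12} = q_1·v_2 = 4.8242.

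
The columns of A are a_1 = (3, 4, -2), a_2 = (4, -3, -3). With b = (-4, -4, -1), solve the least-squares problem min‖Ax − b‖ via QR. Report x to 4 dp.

x = (-0.9242, 0.1337)

a_1 = (3, 4, -2); ‖a_1‖ = 5.3852, so q_1 = (0.5571, 0.7428, -0.3714).
q_1·a_2 = 0.5571·4 + 0.7428·(-3) + (-0.3714)·(-3) = 1.1142.
u_2 = a_2 − 1.1142·q_1 = (3.3793, -3.8276, -2.5862).
‖u_2‖ = 5.7235, so q_2 = (0.5904, -0.6687, -0.4519).
Qᵀb = (-4.8281, 0.7651).
Back-substitute: x_2 = 0.7651/5.7235 = 0.1337.
x_1 = (-4.8281 − 1.1142·0.1337)/5.3852 = -0.9242.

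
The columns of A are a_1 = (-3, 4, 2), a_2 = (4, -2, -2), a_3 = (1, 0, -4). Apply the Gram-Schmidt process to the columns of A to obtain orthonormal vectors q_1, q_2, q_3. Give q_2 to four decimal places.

q_2 = (0.7459, 0.6442, -0.1695)

a_1 = (-3, 4, 2); ‖a_1‖ = 5.3852, so q_1 = (-0.5571, 0.7428, 0.3714).
q_1·a_2 = (-0.5571)·4 + 0.7428·(-2) + 0.3714·(-2) = -4.4567.
u_2 = a_2 + 4.4567·q_1 = (1.5172, 1.3103, -0.3448).
‖u_2‖ = 2.0342, so q_2 = (0.7459, 0.6442, -0.1695).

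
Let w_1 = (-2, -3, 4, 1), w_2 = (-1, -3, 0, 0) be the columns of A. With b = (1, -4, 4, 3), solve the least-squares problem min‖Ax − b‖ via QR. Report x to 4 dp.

x = (0.9441, 0.0615)

w_1 = (-2, -3, 4, 1); ‖w_1‖ = 5.4772, so e_1 = (-0.3651, -0.5477, 0.7303, 0.1826).
e_1·w_2 = (-0.3651)·(-1) + (-0.5477)·(-3) + 0.7303·0 + 0.1826·0 = 2.0083.
u_2 = w_2 − 2.0083·e_1 = (-0.2667, -1.9000, -1.4667, -0.3667).
‖u_2‖ = 2.4427, so e_2 = (-0.1092, -0.7778, -0.6004, -0.1501).
Qᵀb = (5.2947, 0.1501).
Back-substitute: x_2 = 0.1501/2.4427 = 0.0615.
x_1 = (5.2947 − 2.0083·0.0615)/5.4772 = 0.9441.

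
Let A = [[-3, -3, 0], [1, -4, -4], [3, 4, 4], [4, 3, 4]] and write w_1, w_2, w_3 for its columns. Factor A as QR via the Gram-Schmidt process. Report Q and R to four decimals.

Q = [[-0.5071, -0.1009, 0.8378], [0.1690, -0.9475, -0.0669], [0.5071, 0.2971, 0.1775], [0.6761, -0.0617, 0.5120]], R = [[5.9161, 4.9019, 4.0567], [0.0000, 5.0962, 4.7318], [0.0000, 0.0000, 3.0254]]

q_1 = w_1/‖w_1‖ = (-3, 1, 3, 4)/5.9161 = (-0.5071, 0.1690, 0.5071, 0.6761).
r_{12} = q_1·w_2 = 4.9019.
u_2 = w_2 − 4.9019·q_1 = (-0.5143, -4.8286, 1.5143, -0.3143).
‖u_2‖ = 5.0962, so q_2 = (-0.1009, -0.9475, 0.2971, -0.0617).
r_{13} = q_1·w_3 = 4.0567; r_{23} = q_2·w_3 = 4.7318.
u_3 = w_3 − 4.0567·q_1 − 4.7318·q_2 = (2.5347, -0.2024, 0.5369, 1.5490).
‖u_3‖ = 3.0254, so q_3 = (0.8378, -0.0669, 0.1775, 0.5120).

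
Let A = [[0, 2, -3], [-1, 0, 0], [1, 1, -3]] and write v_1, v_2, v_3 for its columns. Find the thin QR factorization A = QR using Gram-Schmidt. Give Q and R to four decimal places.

Q = [[0.0000, 0.9428, 0.3333], [-0.7071, 0.2357, -0.6667], [0.7071, 0.2357, -0.6667]], R = [[1.4142, 0.7071, -2.1213], [0.0000, 2.1213, -3.5355], [0.0000, 0.0000, 1.0000]]

v_1 = (0, -1, 1); ‖v_1‖ = 1.4142, so e_1 = (0.0000, -0.7071, 0.7071).
e_1·v_2 = 0.0000·2 + (-0.7071)·0 + 0.7071·1 = 0.7071.
u_2 = v_2 − 0.7071·e_1 = (2.0000, 0.5000, 0.5000).
‖u_2‖ = 2.1213, so e_2 = (0.9428, 0.2357, 0.2357).
e_1·v_3 = 0.0000·(-3) + (-0.7071)·0 + 0.7071·(-3) = -2.1213; e_2·v_3 = 0.9428·(-3) + 0.2357·0 + 0.2357·(-3) = -3.5355.
u_3 = v_3 + 2.1213·e_1 + 3.5355·e_2 = (0.3333, -0.6667, -0.6667).
‖u_3‖ = 1.0000, so e_3 = (0.3333, -0.6667, -0.6667).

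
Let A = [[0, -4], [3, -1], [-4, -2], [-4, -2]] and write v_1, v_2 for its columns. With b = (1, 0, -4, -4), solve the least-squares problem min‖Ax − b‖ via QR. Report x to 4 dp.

x = (0.7523, 0.0888)

v_1 = (0, 3, -4, -4); ‖v_1‖ = 6.4031, so e_1 = (0.0000, 0.4685, -0.6247, -0.6247).
e_1·v_2 = 0.0000·(-4) + 0.4685·(-1) + (-0.6247)·(-2) + (-0.6247)·(-2) = 2.0303.
u_2 = v_2 − 2.0303·e_1 = (-4.0000, -1.9512, -0.7317, -0.7317).
‖u_2‖ = 4.5693, so e_2 = (-0.8754, -0.4270, -0.1601, -0.1601).
Qᵀb = (4.9976, 0.4057).
Back-substitute: x_2 = 0.4057/4.5693 = 0.0888.
x_1 = (4.9976 − 2.0303·0.0888)/6.4031 = 0.7523.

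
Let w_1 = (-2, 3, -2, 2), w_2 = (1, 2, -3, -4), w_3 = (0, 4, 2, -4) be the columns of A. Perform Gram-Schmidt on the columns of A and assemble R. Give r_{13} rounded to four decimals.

w_1 = (-2, 3, -2, 2); ‖w_1‖ = 4.5826, so e_1 = (-0.4364, 0.6547, -0.4364, 0.4364).
r_{13} = e_1·w_3 = 0.0000.

r_{13} = 0.0000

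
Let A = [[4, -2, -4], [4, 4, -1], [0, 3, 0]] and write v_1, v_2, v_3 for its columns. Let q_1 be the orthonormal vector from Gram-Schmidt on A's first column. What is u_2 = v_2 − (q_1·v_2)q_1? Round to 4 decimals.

u_2 = (-3.0000, 3.0000, 3.0000)

q_1 = v_1/‖v_1‖ = (4, 4, 0)/5.6569 = (0.7071, 0.7071, 0.0000).
r_{12} = q_1·v_2 = 1.4142.
u_2 = v_2 − 1.4142·q_1 = (-3.0000, 3.0000, 3.0000).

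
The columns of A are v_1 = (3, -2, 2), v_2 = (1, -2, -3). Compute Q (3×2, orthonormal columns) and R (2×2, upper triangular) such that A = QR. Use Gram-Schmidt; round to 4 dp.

v_1 = (3, -2, 2); ‖v_1‖ = 4.1231, so q_1 = (0.7276, -0.4851, 0.4851).
q_1·v_2 = 0.7276·1 + (-0.4851)·(-2) + 0.4851·(-3) = 0.2425.
u_2 = v_2 − 0.2425·q_1 = (0.8235, -1.8824, -3.1176).
‖u_2‖ = 3.7338, so q_2 = (0.2206, -0.5041, -0.8350).

Q = [[0.7276, 0.2206], [-0.4851, -0.5041], [0.4851, -0.8350]], R = [[4.1231, 0.2425], [0.0000, 3.7338]]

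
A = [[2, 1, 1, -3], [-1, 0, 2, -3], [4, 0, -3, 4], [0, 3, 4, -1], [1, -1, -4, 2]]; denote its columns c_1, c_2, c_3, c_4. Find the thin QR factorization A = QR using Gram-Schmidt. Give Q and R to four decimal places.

Q = [[0.4264, 0.2747, 0.4128, -0.6944], [-0.2132, 0.0137, 0.5033, -0.1800], [0.8528, -0.0549, 0.0853, 0.4372], [0.0000, 0.9064, -0.3588, 0.0514], [0.2132, -0.3159, -0.6635, -0.5401]], R = [[4.6904, 0.2132, -3.4112, 3.1980], [0.0000, 3.3098, 5.3561, -2.6231], [0.0000, 0.0000, 2.3825, -3.3752], [0.0000, 0.0000, 0.0000, 3.2404]]

c_1 = (2, -1, 4, 0, 1); ‖c_1‖ = 4.6904, so q_1 = (0.4264, -0.2132, 0.8528, 0.0000, 0.2132).
q_1·c_2 = 0.4264·1 + (-0.2132)·0 + 0.8528·0 + 0.0000·3 + 0.2132·(-1) = 0.2132.
u_2 = c_2 − 0.2132·q_1 = (0.9091, 0.0455, -0.1818, 3.0000, -1.0455).
‖u_2‖ = 3.3098, so q_2 = (0.2747, 0.0137, -0.0549, 0.9064, -0.3159).
q_1·c_3 = 0.4264·1 + (-0.2132)·2 + 0.8528·(-3) + 0.0000·4 + 0.2132·(-4) = -3.4112; q_2·c_3 = 0.2747·1 + 0.0137·2 + (-0.0549)·(-3) + 0.9064·4 + (-0.3159)·(-4) = 5.3561.
u_3 = c_3 + 3.4112·q_1 − 5.3561·q_2 = (0.9834, 1.1992, 0.2033, -0.8548, -1.5809).
‖u_3‖ = 2.3825, so q_3 = (0.4128, 0.5033, 0.0853, -0.3588, -0.6635).
q_1·c_4 = 0.4264·(-3) + (-0.2132)·(-3) + 0.8528·4 + 0.0000·(-1) + 0.2132·2 = 3.1980; q_2·c_4 = 0.2747·(-3) + 0.0137·(-3) + (-0.0549)·4 + 0.9064·(-1) + (-0.3159)·2 = -2.6231; q_3·c_4 = 0.4128·(-3) + 0.5033·(-3) + 0.0853·4 + (-0.3588)·(-1) + (-0.6635)·2 = -3.3752.
u_4 = c_4 − 3.1980·q_1 + 2.6231·q_2 + 3.3752·q_3 = (-2.2500, -0.5833, 1.4167, 0.1667, -1.7500).
‖u_4‖ = 3.2404, so q_4 = (-0.6944, -0.1800, 0.4372, 0.0514, -0.5401).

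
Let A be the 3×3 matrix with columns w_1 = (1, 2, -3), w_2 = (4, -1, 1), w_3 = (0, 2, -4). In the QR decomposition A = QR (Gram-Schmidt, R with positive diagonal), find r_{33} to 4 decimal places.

r_{33} = 0.6312

q_1 = w_1/‖w_1‖ = (1, 2, -3)/3.7417 = (0.2673, 0.5345, -0.8018).
r_{12} = q_1·w_2 = -0.2673.
u_2 = w_2 + 0.2673·q_1 = (4.0714, -0.8571, 0.7857).
‖u_2‖ = 4.2342, so q_2 = (0.9616, -0.2024, 0.1856).
r_{13} = q_1·w_3 = 4.2762; r_{23} = q_2·w_3 = -1.1471.
u_3 = w_3 − 4.2762·q_1 + 1.1471·q_2 = (-0.0398, -0.5179, -0.3586).
r_{33} = ‖u_3‖ = 0.6312.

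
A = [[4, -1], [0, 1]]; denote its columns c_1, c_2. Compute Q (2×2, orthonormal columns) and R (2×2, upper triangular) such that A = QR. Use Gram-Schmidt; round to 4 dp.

Q = [[1.0000, 0.0000], [0.0000, 1.0000]], R = [[4.0000, -1.0000], [0.0000, 1.0000]]

q_1 = c_1/‖c_1‖ = (4, 0)/4.0000 = (1.0000, 0.0000).
r_{12} = q_1·c_2 = -1.0000.
u_2 = c_2 + 1.0000·q_1 = (0.0000, 1.0000).
‖u_2‖ = 1.0000, so q_2 = (0.0000, 1.0000).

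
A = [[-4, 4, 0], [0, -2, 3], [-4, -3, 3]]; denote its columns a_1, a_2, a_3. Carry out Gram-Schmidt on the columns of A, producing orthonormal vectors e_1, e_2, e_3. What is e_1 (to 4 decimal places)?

a_1 = (-4, 0, -4); ‖a_1‖ = 5.6569, so e_1 = (-0.7071, 0.0000, -0.7071).

e_1 = (-0.7071, 0.0000, -0.7071)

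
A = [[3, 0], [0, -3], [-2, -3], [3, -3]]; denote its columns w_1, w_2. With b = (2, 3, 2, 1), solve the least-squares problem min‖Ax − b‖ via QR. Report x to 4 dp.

x = (0.1385, -0.6513)

w_1 = (3, 0, -2, 3); ‖w_1‖ = 4.6904, so q_1 = (0.6396, 0.0000, -0.4264, 0.6396).
q_1·w_2 = 0.6396·0 + 0.0000·(-3) + (-0.4264)·(-3) + 0.6396·(-3) = -0.6396.
u_2 = w_2 + 0.6396·q_1 = (0.4091, -3.0000, -3.2727, -2.5909).
‖u_2‖ = 5.1566, so q_2 = (0.0793, -0.5818, -0.6347, -0.5024).
Qᵀb = (1.0660, -3.3584).
Back-substitute: x_2 = -3.3584/5.1566 = -0.6513.
x_1 = (1.0660 + 0.6396·(-0.6513))/4.6904 = 0.1385.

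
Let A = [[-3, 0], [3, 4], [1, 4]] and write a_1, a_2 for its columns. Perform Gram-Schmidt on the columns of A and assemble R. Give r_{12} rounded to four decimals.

r_{12} = 3.6707

e_1 = a_1/‖a_1‖ = (-3, 3, 1)/4.3589 = (-0.6882, 0.6882, 0.2294).
r_{12} = e_1·a_2 = 3.6707.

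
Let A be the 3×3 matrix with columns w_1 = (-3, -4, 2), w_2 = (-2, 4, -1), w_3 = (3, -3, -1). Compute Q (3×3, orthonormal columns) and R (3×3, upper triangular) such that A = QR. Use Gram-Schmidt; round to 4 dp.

Q = [[-0.5571, -0.8095, -0.1855], [-0.7428, 0.5856, -0.3246], [0.3714, -0.0431, -0.9275]], R = [[5.3852, -2.2283, 0.1857], [0.0000, 4.0043, -4.1421], [0.0000, 0.0000, 1.3448]]

w_1 = (-3, -4, 2); ‖w_1‖ = 5.3852, so q_1 = (-0.5571, -0.7428, 0.3714).
q_1·w_2 = (-0.5571)·(-2) + (-0.7428)·4 + 0.3714·(-1) = -2.2283.
u_2 = w_2 + 2.2283·q_1 = (-3.2414, 2.3448, -0.1724).
‖u_2‖ = 4.0043, so q_2 = (-0.8095, 0.5856, -0.0431).
q_1·w_3 = (-0.5571)·3 + (-0.7428)·(-3) + 0.3714·(-1) = 0.1857; q_2·w_3 = (-0.8095)·3 + 0.5856·(-3) + (-0.0431)·(-1) = -4.1421.
u_3 = w_3 − 0.1857·q_1 + 4.1421·q_2 = (-0.2495, -0.4366, -1.2473).
‖u_3‖ = 1.3448, so q_3 = (-0.1855, -0.3246, -0.9275).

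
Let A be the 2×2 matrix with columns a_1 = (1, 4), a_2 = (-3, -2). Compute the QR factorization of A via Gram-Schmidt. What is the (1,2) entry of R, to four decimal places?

r_{12} = -2.6679

a_1 = (1, 4); ‖a_1‖ = 4.1231, so e_1 = (0.2425, 0.9701).
r_{12} = e_1·a_2 = -2.6679.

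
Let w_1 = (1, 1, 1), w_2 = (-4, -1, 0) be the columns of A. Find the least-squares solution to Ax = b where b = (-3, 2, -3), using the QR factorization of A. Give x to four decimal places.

q_1 = w_1/‖w_1‖ = (1, 1, 1)/1.7321 = (0.5774, 0.5774, 0.5774).
r_{12} = q_1·w_2 = -2.8868.
u_2 = w_2 + 2.8868·q_1 = (-2.3333, 0.6667, 1.6667).
‖u_2‖ = 2.9439, so q_2 = (-0.7926, 0.2265, 0.5661).
Qᵀb = (-2.3094, 1.1323).
Back-substitute: x_2 = 1.1323/2.9439 = 0.3846.
x_1 = (-2.3094 + 2.8868·0.3846)/1.7321 = -0.6923.

x = (-0.6923, 0.3846)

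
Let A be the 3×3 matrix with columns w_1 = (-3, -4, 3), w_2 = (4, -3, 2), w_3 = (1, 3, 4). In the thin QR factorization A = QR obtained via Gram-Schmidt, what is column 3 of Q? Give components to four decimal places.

w_1 = (-3, -4, 3); ‖w_1‖ = 5.8310, so e_1 = (-0.5145, -0.6860, 0.5145).
e_1·w_2 = (-0.5145)·4 + (-0.6860)·(-3) + 0.5145·2 = 1.0290.
u_2 = w_2 − 1.0290·e_1 = (4.5294, -2.2941, 1.4706).
‖u_2‖ = 5.2859, so e_2 = (0.8569, -0.4340, 0.2782).
e_1·w_3 = (-0.5145)·1 + (-0.6860)·3 + 0.5145·4 = -0.5145; e_2·w_3 = 0.8569·1 + (-0.4340)·3 + 0.2782·4 = 0.6677.
u_3 = w_3 + 0.5145·e_1 − 0.6677·e_2 = (0.1632, 2.9368, 4.0789).
‖u_3‖ = 5.0289, so e_3 = (0.0324, 0.5840, 0.8111).

e_3 = (0.0324, 0.5840, 0.8111)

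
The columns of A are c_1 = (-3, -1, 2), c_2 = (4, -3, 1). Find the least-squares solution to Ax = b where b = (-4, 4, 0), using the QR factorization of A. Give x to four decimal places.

q_1 = c_1/‖c_1‖ = (-3, -1, 2)/3.7417 = (-0.8018, -0.2673, 0.5345).
r_{12} = q_1·c_2 = -1.8708.
u_2 = c_2 + 1.8708·q_1 = (2.5000, -3.5000, 2.0000).
‖u_2‖ = 4.7434, so q_2 = (0.5270, -0.7379, 0.4216).
Qᵀb = (2.1381, -5.0596).
Back-substitute: x_2 = -5.0596/4.7434 = -1.0667.
x_1 = (2.1381 + 1.8708·(-1.0667))/3.7417 = 0.0381.

x = (0.0381, -1.0667)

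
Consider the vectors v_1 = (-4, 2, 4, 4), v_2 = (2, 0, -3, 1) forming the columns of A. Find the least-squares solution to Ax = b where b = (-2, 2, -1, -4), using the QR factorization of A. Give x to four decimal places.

v_1 = (-4, 2, 4, 4); ‖v_1‖ = 7.2111, so e_1 = (-0.5547, 0.2774, 0.5547, 0.5547).
e_1·v_2 = (-0.5547)·2 + 0.2774·0 + 0.5547·(-3) + 0.5547·1 = -2.2188.
u_2 = v_2 + 2.2188·e_1 = (0.7692, 0.6154, -1.7692, 2.2308).
‖u_2‖ = 3.0128, so e_2 = (0.2553, 0.2043, -0.5872, 0.7404).
Qᵀb = (-1.1094, -2.4766).
Back-substitute: x_2 = -2.4766/3.0128 = -0.8220.
x_1 = (-1.1094 + 2.2188·(-0.8220))/7.2111 = -0.4068.

x = (-0.4068, -0.8220)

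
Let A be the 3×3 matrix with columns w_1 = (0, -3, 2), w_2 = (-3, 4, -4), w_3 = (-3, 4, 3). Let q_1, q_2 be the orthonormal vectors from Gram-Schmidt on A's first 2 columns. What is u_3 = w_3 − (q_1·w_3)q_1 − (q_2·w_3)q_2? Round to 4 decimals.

w_1 = (0, -3, 2); ‖w_1‖ = 3.6056, so q_1 = (0.0000, -0.8321, 0.5547).
q_1·w_2 = 0.0000·(-3) + (-0.8321)·4 + 0.5547·(-4) = -5.5470.
u_2 = w_2 + 5.5470·q_1 = (-3.0000, -0.6154, -0.9231).
‖u_2‖ = 3.1986, so q_2 = (-0.9379, -0.1924, -0.2886).
q_1·w_3 = 0.0000·(-3) + (-0.8321)·4 + 0.5547·3 = -1.6641; q_2·w_3 = (-0.9379)·(-3) + (-0.1924)·4 + (-0.2886)·3 = 1.1784.
u_3 = w_3 + 1.6641·q_1 − 1.1784·q_2 = (-1.8947, 2.8421, 4.2632).

u_3 = (-1.8947, 2.8421, 4.2632)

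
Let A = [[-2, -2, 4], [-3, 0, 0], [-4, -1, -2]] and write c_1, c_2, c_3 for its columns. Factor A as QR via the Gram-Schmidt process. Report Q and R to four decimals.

Q = [[-0.3714, -0.8666, 0.3333], [-0.5571, 0.4952, 0.6667], [-0.7428, 0.0619, -0.6667]], R = [[5.3852, 1.4856, 0.0000], [0.0000, 1.6713, -3.5901], [0.0000, 0.0000, 2.6667]]

c_1 = (-2, -3, -4); ‖c_1‖ = 5.3852, so q_1 = (-0.3714, -0.5571, -0.7428).
q_1·c_2 = (-0.3714)·(-2) + (-0.5571)·0 + (-0.7428)·(-1) = 1.4856.
u_2 = c_2 − 1.4856·q_1 = (-1.4483, 0.8276, 0.1034).
‖u_2‖ = 1.6713, so q_2 = (-0.8666, 0.4952, 0.0619).
q_1·c_3 = (-0.3714)·4 + (-0.5571)·0 + (-0.7428)·(-2) = 0.0000; q_2·c_3 = (-0.8666)·4 + 0.4952·0 + 0.0619·(-2) = -3.5901.
u_3 = c_3 + 0.0000·q_1 + 3.5901·q_2 = (0.8889, 1.7778, -1.7778).
‖u_3‖ = 2.6667, so q_3 = (0.3333, 0.6667, -0.6667).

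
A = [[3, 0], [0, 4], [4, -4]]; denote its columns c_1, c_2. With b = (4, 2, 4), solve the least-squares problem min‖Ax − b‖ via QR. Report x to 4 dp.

x = (1.4118, 0.4559)

q_1 = c_1/‖c_1‖ = (3, 0, 4)/5.0000 = (0.6000, 0.0000, 0.8000).
r_{12} = q_1·c_2 = -3.2000.
u_2 = c_2 + 3.2000·q_1 = (1.9200, 4.0000, -1.4400).
‖u_2‖ = 4.6648, so q_2 = (0.4116, 0.8575, -0.3087).
Qᵀb = (5.6000, 2.1266).
Back-substitute: x_2 = 2.1266/4.6648 = 0.4559.
x_1 = (5.6000 + 3.2000·0.4559)/5.0000 = 1.4118.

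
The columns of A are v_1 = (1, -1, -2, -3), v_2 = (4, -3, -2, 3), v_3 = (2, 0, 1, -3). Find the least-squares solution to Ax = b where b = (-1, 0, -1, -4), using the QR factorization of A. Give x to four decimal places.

x = (0.9639, -0.4245, -0.0678)

q_1 = v_1/‖v_1‖ = (1, -1, -2, -3)/3.8730 = (0.2582, -0.2582, -0.5164, -0.7746).
r_{12} = q_1·v_2 = 0.5164.
u_2 = v_2 − 0.5164·q_1 = (3.8667, -2.8667, -1.7333, 3.4000).
‖u_2‖ = 6.1427, so q_2 = (0.6295, -0.4667, -0.2822, 0.5535).
r_{13} = q_1·v_3 = 2.3238; r_{23} = q_2·v_3 = -0.6837.
u_3 = v_3 − 2.3238·q_1 + 0.6837·q_2 = (1.8304, 0.2809, 2.0071, -0.8216).
‖u_3‖ = 2.8518, so q_3 = (0.6418, 0.0985, 0.7038, -0.2881).
Qᵀb = (3.3566, -2.5613, -0.1933).
Back-substitute: x_3 = -0.1933/2.8518 = -0.0678.
x_2 = (-2.5613 + 0.6837·(-0.0678))/6.1427 = -0.4245.
x_1 = (3.3566 − 0.5164·(-0.4245) − 2.3238·(-0.0678))/3.8730 = 0.9639.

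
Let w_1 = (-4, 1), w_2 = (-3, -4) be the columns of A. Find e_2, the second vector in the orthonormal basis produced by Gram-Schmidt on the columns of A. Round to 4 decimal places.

e_2 = (-0.2425, -0.9701)

e_1 = w_1/‖w_1‖ = (-4, 1)/4.1231 = (-0.9701, 0.2425).
r_{12} = e_1·w_2 = 1.9403.
u_2 = w_2 − 1.9403·e_1 = (-1.1176, -4.4706).
‖u_2‖ = 4.6082, so e_2 = (-0.2425, -0.9701).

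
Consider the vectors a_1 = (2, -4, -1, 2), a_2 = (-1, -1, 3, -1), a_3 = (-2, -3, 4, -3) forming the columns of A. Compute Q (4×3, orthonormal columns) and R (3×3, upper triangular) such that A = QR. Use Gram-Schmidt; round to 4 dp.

a_1 = (2, -4, -1, 2); ‖a_1‖ = 5.0000, so q_1 = (0.4000, -0.8000, -0.2000, 0.4000).
q_1·a_2 = 0.4000·(-1) + (-0.8000)·(-1) + (-0.2000)·3 + 0.4000·(-1) = -0.6000.
u_2 = a_2 + 0.6000·q_1 = (-0.7600, -1.4800, 2.8800, -0.7600).
‖u_2‖ = 3.4117, so q_2 = (-0.2228, -0.4338, 0.8441, -0.2228).
q_1·a_3 = 0.4000·(-2) + (-0.8000)·(-3) + (-0.2000)·4 + 0.4000·(-3) = -0.4000; q_2·a_3 = (-0.2228)·(-2) + (-0.4338)·(-3) + 0.8441·4 + (-0.2228)·(-3) = 5.7918.
u_3 = a_3 + 0.4000·q_1 − 5.7918·q_2 = (-0.5498, -0.8076, -0.9691, -1.5498).
‖u_3‖ = 2.0726, so q_3 = (-0.2653, -0.3896, -0.4676, -0.7478).

Q = [[0.4000, -0.2228, -0.2653], [-0.8000, -0.4338, -0.3896], [-0.2000, 0.8441, -0.4676], [0.4000, -0.2228, -0.7478]], R = [[5.0000, -0.6000, -0.4000], [0.0000, 3.4117, 5.7918], [0.0000, 0.0000, 2.0726]]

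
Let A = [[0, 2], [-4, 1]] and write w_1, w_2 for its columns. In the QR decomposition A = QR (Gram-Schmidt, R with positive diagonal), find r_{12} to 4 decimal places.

r_{12} = -1.0000

w_1 = (0, -4); ‖w_1‖ = 4.0000, so q_1 = (0.0000, -1.0000).
r_{12} = q_1·w_2 = -1.0000.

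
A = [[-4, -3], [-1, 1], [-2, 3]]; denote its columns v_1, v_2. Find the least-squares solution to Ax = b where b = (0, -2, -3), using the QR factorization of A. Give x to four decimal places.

v_1 = (-4, -1, -2); ‖v_1‖ = 4.5826, so q_1 = (-0.8729, -0.2182, -0.4364).
q_1·v_2 = (-0.8729)·(-3) + (-0.2182)·1 + (-0.4364)·3 = 1.0911.
u_2 = v_2 − 1.0911·q_1 = (-2.0476, 1.2381, 3.4762).
‖u_2‖ = 4.2201, so q_2 = (-0.4852, 0.2934, 0.8237).
Qᵀb = (1.7457, -3.0579).
Back-substitute: x_2 = -3.0579/4.2201 = -0.7246.
x_1 = (1.7457 − 1.0911·(-0.7246))/4.5826 = 0.5535.

x = (0.5535, -0.7246)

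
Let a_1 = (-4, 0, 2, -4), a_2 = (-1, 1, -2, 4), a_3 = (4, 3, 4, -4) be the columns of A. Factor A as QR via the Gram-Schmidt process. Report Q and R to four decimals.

Q = [[-0.6667, -0.7199, 0.1800], [0.0000, 0.2592, 0.9001], [0.3333, -0.2880, 0.3963], [-0.6667, 0.5759, 0.0182]], R = [[6.0000, -2.6667, 1.3333], [0.0000, 3.8586, -5.5576], [0.0000, 0.0000, 4.9331]]

a_1 = (-4, 0, 2, -4); ‖a_1‖ = 6.0000, so q_1 = (-0.6667, 0.0000, 0.3333, -0.6667).
q_1·a_2 = (-0.6667)·(-1) + 0.0000·1 + 0.3333·(-2) + (-0.6667)·4 = -2.6667.
u_2 = a_2 + 2.6667·q_1 = (-2.7778, 1.0000, -1.1111, 2.2222).
‖u_2‖ = 3.8586, so q_2 = (-0.7199, 0.2592, -0.2880, 0.5759).
q_1·a_3 = (-0.6667)·4 + 0.0000·3 + 0.3333·4 + (-0.6667)·(-4) = 1.3333; q_2·a_3 = (-0.7199)·4 + 0.2592·3 + (-0.2880)·4 + 0.5759·(-4) = -5.5576.
u_3 = a_3 − 1.3333·q_1 + 5.5576·q_2 = (0.8881, 4.4403, 1.9552, 0.0896).
‖u_3‖ = 4.9331, so q_3 = (0.1800, 0.9001, 0.3963, 0.0182).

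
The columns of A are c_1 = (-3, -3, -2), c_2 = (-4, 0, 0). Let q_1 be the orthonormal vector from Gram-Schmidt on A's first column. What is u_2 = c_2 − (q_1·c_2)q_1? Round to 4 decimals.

c_1 = (-3, -3, -2); ‖c_1‖ = 4.6904, so q_1 = (-0.6396, -0.6396, -0.4264).
q_1·c_2 = (-0.6396)·(-4) + (-0.6396)·0 + (-0.4264)·0 = 2.5584.
u_2 = c_2 − 2.5584·q_1 = (-2.3636, 1.6364, 1.0909).

u_2 = (-2.3636, 1.6364, 1.0909)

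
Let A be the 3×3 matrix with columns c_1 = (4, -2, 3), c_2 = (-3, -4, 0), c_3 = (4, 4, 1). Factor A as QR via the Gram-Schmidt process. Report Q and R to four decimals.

Q = [[0.7428, -0.4951, -0.4507], [-0.3714, -0.8648, 0.3380], [0.5571, 0.0837, 0.8262]], R = [[5.3852, -0.7428, 2.0426], [0.0000, 4.9445, -5.3560], [0.0000, 0.0000, 0.3756]]

c_1 = (4, -2, 3); ‖c_1‖ = 5.3852, so q_1 = (0.7428, -0.3714, 0.5571).
q_1·c_2 = 0.7428·(-3) + (-0.3714)·(-4) + 0.5571·0 = -0.7428.
u_2 = c_2 + 0.7428·q_1 = (-2.4483, -4.2759, 0.4138).
‖u_2‖ = 4.9445, so q_2 = (-0.4951, -0.8648, 0.0837).
q_1·c_3 = 0.7428·4 + (-0.3714)·4 + 0.5571·1 = 2.0426; q_2·c_3 = (-0.4951)·4 + (-0.8648)·4 + 0.0837·1 = -5.3560.
u_3 = c_3 − 2.0426·q_1 + 5.3560·q_2 = (-0.1693, 0.1269, 0.3103).
‖u_3‖ = 0.3756, so q_3 = (-0.4507, 0.3380, 0.8262).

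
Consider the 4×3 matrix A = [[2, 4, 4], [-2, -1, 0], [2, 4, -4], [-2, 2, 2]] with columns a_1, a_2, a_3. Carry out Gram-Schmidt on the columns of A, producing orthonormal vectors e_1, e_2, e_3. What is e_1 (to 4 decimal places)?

e_1 = (0.5000, -0.5000, 0.5000, -0.5000)

a_1 = (2, -2, 2, -2); ‖a_1‖ = 4.0000, so e_1 = (0.5000, -0.5000, 0.5000, -0.5000).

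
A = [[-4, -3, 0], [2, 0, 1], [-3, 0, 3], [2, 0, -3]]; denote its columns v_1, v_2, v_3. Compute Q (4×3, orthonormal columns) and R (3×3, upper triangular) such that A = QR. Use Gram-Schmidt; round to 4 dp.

Q = [[-0.6963, -0.7177, 0.0000], [0.3482, -0.3378, 0.8404], [-0.5222, 0.5066, 0.2345], [0.3482, -0.3378, -0.4886]], R = [[5.7446, 2.0889, -2.2630], [0.0000, 2.1532, 2.1954], [0.0000, 0.0000, 3.0098]]

v_1 = (-4, 2, -3, 2); ‖v_1‖ = 5.7446, so q_1 = (-0.6963, 0.3482, -0.5222, 0.3482).
q_1·v_2 = (-0.6963)·(-3) + 0.3482·0 + (-0.5222)·0 + 0.3482·0 = 2.0889.
u_2 = v_2 − 2.0889·q_1 = (-1.5455, -0.7273, 1.0909, -0.7273).
‖u_2‖ = 2.1532, so q_2 = (-0.7177, -0.3378, 0.5066, -0.3378).
q_1·v_3 = (-0.6963)·0 + 0.3482·1 + (-0.5222)·3 + 0.3482·(-3) = -2.2630; q_2·v_3 = (-0.7177)·0 + (-0.3378)·1 + 0.5066·3 + (-0.3378)·(-3) = 2.1954.
u_3 = v_3 + 2.2630·q_1 − 2.1954·q_2 = (0.0000, 2.5294, 0.7059, -1.4706).
‖u_3‖ = 3.0098, so q_3 = (0.0000, 0.8404, 0.2345, -0.4886).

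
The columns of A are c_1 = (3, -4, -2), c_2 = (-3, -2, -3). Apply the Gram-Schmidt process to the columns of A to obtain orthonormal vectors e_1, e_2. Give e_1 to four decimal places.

e_1 = (0.5571, -0.7428, -0.3714)

c_1 = (3, -4, -2); ‖c_1‖ = 5.3852, so e_1 = (0.5571, -0.7428, -0.3714).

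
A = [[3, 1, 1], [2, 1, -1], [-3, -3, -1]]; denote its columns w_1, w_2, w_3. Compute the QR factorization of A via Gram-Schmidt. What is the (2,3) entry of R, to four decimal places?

r_{23} = 0.3143

w_1 = (3, 2, -3); ‖w_1‖ = 4.6904, so e_1 = (0.6396, 0.4264, -0.6396).
e_1·w_2 = 0.6396·1 + 0.4264·1 + (-0.6396)·(-3) = 2.9848.
u_2 = w_2 − 2.9848·e_1 = (-0.9091, -0.2727, -1.0909).
‖u_2‖ = 1.4460, so e_2 = (-0.6287, -0.1886, -0.7544).
r_{23} = e_2·w_3 = 0.3143.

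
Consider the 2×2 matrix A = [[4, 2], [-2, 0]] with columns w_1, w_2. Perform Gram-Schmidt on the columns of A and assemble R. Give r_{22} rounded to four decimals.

q_1 = w_1/‖w_1‖ = (4, -2)/4.4721 = (0.8944, -0.4472).
r_{12} = q_1·w_2 = 1.7889.
u_2 = w_2 − 1.7889·q_1 = (0.4000, 0.8000).
r_{22} = ‖u_2‖ = 0.8944.

r_{22} = 0.8944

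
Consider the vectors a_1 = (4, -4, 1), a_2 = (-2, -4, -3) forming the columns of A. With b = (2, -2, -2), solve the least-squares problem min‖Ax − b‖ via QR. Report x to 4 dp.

a_1 = (4, -4, 1); ‖a_1‖ = 5.7446, so e_1 = (0.6963, -0.6963, 0.1741).
e_1·a_2 = 0.6963·(-2) + (-0.6963)·(-4) + 0.1741·(-3) = 0.8704.
u_2 = a_2 − 0.8704·e_1 = (-2.6061, -3.3939, -3.1515).
‖u_2‖ = 5.3144, so e_2 = (-0.4904, -0.6386, -0.5930).
Qᵀb = (2.4371, 1.4825).
Back-substitute: x_2 = 1.4825/5.3144 = 0.2790.
x_1 = (2.4371 − 0.8704·0.2790)/5.7446 = 0.3820.

x = (0.3820, 0.2790)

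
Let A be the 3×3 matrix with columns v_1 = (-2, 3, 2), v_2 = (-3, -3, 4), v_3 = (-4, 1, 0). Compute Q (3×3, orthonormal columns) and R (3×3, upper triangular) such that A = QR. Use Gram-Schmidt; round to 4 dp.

v_1 = (-2, 3, 2); ‖v_1‖ = 4.1231, so e_1 = (-0.4851, 0.7276, 0.4851).
e_1·v_2 = (-0.4851)·(-3) + 0.7276·(-3) + 0.4851·4 = 1.2127.
u_2 = v_2 − 1.2127·e_1 = (-2.4118, -3.8824, 3.4118).
‖u_2‖ = 5.7035, so e_2 = (-0.4229, -0.6807, 0.5982).
e_1·v_3 = (-0.4851)·(-4) + 0.7276·1 + 0.4851·0 = 2.6679; e_2·v_3 = (-0.4229)·(-4) + (-0.6807)·1 + 0.5982·0 = 1.0107.
u_3 = v_3 − 2.6679·e_1 − 1.0107·e_2 = (-2.2785, -0.2532, -1.8987).
‖u_3‖ = 2.9767, so e_3 = (-0.7654, -0.0850, -0.6379).

Q = [[-0.4851, -0.4229, -0.7654], [0.7276, -0.6807, -0.0850], [0.4851, 0.5982, -0.6379]], R = [[4.1231, 1.2127, 2.6679], [0.0000, 5.7035, 1.0107], [0.0000, 0.0000, 2.9767]]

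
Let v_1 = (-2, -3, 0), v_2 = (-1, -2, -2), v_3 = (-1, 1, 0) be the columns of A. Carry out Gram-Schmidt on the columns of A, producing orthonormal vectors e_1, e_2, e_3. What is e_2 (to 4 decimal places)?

e_2 = (0.1143, -0.0762, -0.9905)

e_1 = v_1/‖v_1‖ = (-2, -3, 0)/3.6056 = (-0.5547, -0.8321, 0.0000).
r_{12} = e_1·v_2 = 2.2188.
u_2 = v_2 − 2.2188·e_1 = (0.2308, -0.1538, -2.0000).
‖u_2‖ = 2.0191, so e_2 = (0.1143, -0.0762, -0.9905).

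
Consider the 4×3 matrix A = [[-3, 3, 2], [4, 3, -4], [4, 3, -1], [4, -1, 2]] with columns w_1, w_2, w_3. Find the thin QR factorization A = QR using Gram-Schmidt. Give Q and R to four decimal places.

w_1 = (-3, 4, 4, 4); ‖w_1‖ = 7.5498, so q_1 = (-0.3974, 0.5298, 0.5298, 0.5298).
q_1·w_2 = (-0.3974)·3 + 0.5298·3 + 0.5298·3 + 0.5298·(-1) = 1.4570.
u_2 = w_2 − 1.4570·q_1 = (3.5789, 2.2281, 2.2281, -1.7719).
‖u_2‖ = 5.0870, so q_2 = (0.7036, 0.4380, 0.4380, -0.3483).
q_1·w_3 = (-0.3974)·2 + 0.5298·(-4) + 0.5298·(-1) + 0.5298·2 = -2.3842; q_2·w_3 = 0.7036·2 + 0.4380·(-4) + 0.4380·(-1) + (-0.3483)·2 = -1.4795.
u_3 = w_3 + 2.3842·q_1 + 1.4795·q_2 = (2.0936, -2.0888, 0.9112, 2.7478).
‖u_3‖ = 4.1385, so q_3 = (0.5059, -0.5047, 0.2202, 0.6640).

Q = [[-0.3974, 0.7036, 0.5059], [0.5298, 0.4380, -0.5047], [0.5298, 0.4380, 0.2202], [0.5298, -0.3483, 0.6640]], R = [[7.5498, 1.4570, -2.3842], [0.0000, 5.0870, -1.4795], [0.0000, 0.0000, 4.1385]]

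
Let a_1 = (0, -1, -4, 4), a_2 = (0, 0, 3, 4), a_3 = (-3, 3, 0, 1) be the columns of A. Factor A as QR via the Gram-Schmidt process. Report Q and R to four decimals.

Q = [[0.0000, 0.0000, -0.7002], [-0.1741, 0.0245, 0.7028], [-0.6963, 0.7038, -0.1004], [0.6963, 0.7099, 0.0753]], R = [[5.7446, 0.6963, 0.1741], [0.0000, 4.9513, 0.7834], [0.0000, 0.0000, 4.2844]]

a_1 = (0, -1, -4, 4); ‖a_1‖ = 5.7446, so e_1 = (0.0000, -0.1741, -0.6963, 0.6963).
e_1·a_2 = 0.0000·0 + (-0.1741)·0 + (-0.6963)·3 + 0.6963·4 = 0.6963.
u_2 = a_2 − 0.6963·e_1 = (0.0000, 0.1212, 3.4848, 3.5152).
‖u_2‖ = 4.9513, so e_2 = (0.0000, 0.0245, 0.7038, 0.7099).
e_1·a_3 = 0.0000·(-3) + (-0.1741)·3 + (-0.6963)·0 + 0.6963·1 = 0.1741; e_2·a_3 = 0.0000·(-3) + 0.0245·3 + 0.7038·0 + 0.7099·1 = 0.7834.
u_3 = a_3 − 0.1741·e_1 − 0.7834·e_2 = (-3.0000, 3.0111, -0.4302, 0.3226).
‖u_3‖ = 4.2844, so e_3 = (-0.7002, 0.7028, -0.1004, 0.0753).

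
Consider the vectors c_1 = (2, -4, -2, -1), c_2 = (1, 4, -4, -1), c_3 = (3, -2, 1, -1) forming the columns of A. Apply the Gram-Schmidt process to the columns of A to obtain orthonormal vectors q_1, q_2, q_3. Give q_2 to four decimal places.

q_2 = (0.2437, 0.5570, -0.7659, -0.2089)

q_1 = c_1/‖c_1‖ = (2, -4, -2, -1)/5.0000 = (0.4000, -0.8000, -0.4000, -0.2000).
r_{12} = q_1·c_2 = -1.0000.
u_2 = c_2 + 1.0000·q_1 = (1.4000, 3.2000, -4.4000, -1.2000).
‖u_2‖ = 5.7446, so q_2 = (0.2437, 0.5570, -0.7659, -0.2089).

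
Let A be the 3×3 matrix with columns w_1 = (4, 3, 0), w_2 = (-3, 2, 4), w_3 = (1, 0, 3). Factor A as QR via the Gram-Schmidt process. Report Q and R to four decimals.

e_1 = w_1/‖w_1‖ = (4, 3, 0)/5.0000 = (0.8000, 0.6000, 0.0000).
r_{12} = e_1·w_2 = -1.2000.
u_2 = w_2 + 1.2000·e_1 = (-2.0400, 2.7200, 4.0000).
‖u_2‖ = 5.2498, so e_2 = (-0.3886, 0.5181, 0.7619).
r_{13} = e_1·w_3 = 0.8000; r_{23} = e_2·w_3 = 1.8972.
u_3 = w_3 − 0.8000·e_1 − 1.8972·e_2 = (1.0972, -1.4630, 1.5544).
‖u_3‖ = 2.4001, so e_3 = (0.4572, -0.6096, 0.6476).

Q = [[0.8000, -0.3886, 0.4572], [0.6000, 0.5181, -0.6096], [0.0000, 0.7619, 0.6476]], R = [[5.0000, -1.2000, 0.8000], [0.0000, 5.2498, 1.8972], [0.0000, 0.0000, 2.4001]]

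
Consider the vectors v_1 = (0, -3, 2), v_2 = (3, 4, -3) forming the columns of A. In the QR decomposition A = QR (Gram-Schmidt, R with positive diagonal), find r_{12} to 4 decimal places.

r_{12} = -4.9923

v_1 = (0, -3, 2); ‖v_1‖ = 3.6056, so q_1 = (0.0000, -0.8321, 0.5547).
r_{12} = q_1·v_2 = -4.9923.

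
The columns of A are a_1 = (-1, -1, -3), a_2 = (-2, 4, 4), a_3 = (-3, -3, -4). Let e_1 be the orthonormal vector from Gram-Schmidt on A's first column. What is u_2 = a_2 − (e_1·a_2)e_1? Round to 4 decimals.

u_2 = (-3.2727, 2.7273, 0.1818)

a_1 = (-1, -1, -3); ‖a_1‖ = 3.3166, so e_1 = (-0.3015, -0.3015, -0.9045).
e_1·a_2 = (-0.3015)·(-2) + (-0.3015)·4 + (-0.9045)·4 = -4.2212.
u_2 = a_2 + 4.2212·e_1 = (-3.2727, 2.7273, 0.1818).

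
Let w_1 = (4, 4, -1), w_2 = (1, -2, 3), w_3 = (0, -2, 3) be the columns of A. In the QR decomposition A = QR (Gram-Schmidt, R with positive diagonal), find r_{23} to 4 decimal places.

r_{23} = 3.0152

w_1 = (4, 4, -1); ‖w_1‖ = 5.7446, so q_1 = (0.6963, 0.6963, -0.1741).
q_1·w_2 = 0.6963·1 + 0.6963·(-2) + (-0.1741)·3 = -1.2185.
u_2 = w_2 + 1.2185·q_1 = (1.8485, -1.1515, 2.7879).
‖u_2‖ = 3.5377, so q_2 = (0.5225, -0.3255, 0.7881).
r_{23} = q_2·w_3 = 3.0152.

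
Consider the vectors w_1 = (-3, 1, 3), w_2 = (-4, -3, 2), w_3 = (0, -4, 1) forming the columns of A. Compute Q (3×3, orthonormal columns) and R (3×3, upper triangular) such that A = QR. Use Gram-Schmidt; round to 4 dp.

w_1 = (-3, 1, 3); ‖w_1‖ = 4.3589, so e_1 = (-0.6882, 0.2294, 0.6882).
e_1·w_2 = (-0.6882)·(-4) + 0.2294·(-3) + 0.6882·2 = 3.4412.
u_2 = w_2 − 3.4412·e_1 = (-1.6316, -3.7895, -0.3684).
‖u_2‖ = 4.1422, so e_2 = (-0.3939, -0.9148, -0.0889).
e_1·w_3 = (-0.6882)·0 + 0.2294·(-4) + 0.6882·1 = -0.2294; e_2·w_3 = (-0.3939)·0 + (-0.9148)·(-4) + (-0.0889)·1 = 3.5704.
u_3 = w_3 + 0.2294·e_1 − 3.5704·e_2 = (1.2485, -0.6810, 1.4755).
‖u_3‖ = 2.0492, so e_3 = (0.6092, -0.3323, 0.7200).

Q = [[-0.6882, -0.3939, 0.6092], [0.2294, -0.9148, -0.3323], [0.6882, -0.0889, 0.7200]], R = [[4.3589, 3.4412, -0.2294], [0.0000, 4.1422, 3.5704], [0.0000, 0.0000, 2.0492]]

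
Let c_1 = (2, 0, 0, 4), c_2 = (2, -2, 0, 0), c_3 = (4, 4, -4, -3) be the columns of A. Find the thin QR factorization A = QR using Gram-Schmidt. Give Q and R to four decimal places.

c_1 = (2, 0, 0, 4); ‖c_1‖ = 4.4721, so q_1 = (0.4472, 0.0000, 0.0000, 0.8944).
q_1·c_2 = 0.4472·2 + 0.0000·(-2) + 0.0000·0 + 0.8944·0 = 0.8944.
u_2 = c_2 − 0.8944·q_1 = (1.6000, -2.0000, 0.0000, -0.8000).
‖u_2‖ = 2.6833, so q_2 = (0.5963, -0.7454, 0.0000, -0.2981).
q_1·c_3 = 0.4472·4 + 0.0000·4 + 0.0000·(-4) + 0.8944·(-3) = -0.8944; q_2·c_3 = 0.5963·4 + (-0.7454)·4 + 0.0000·(-4) + (-0.2981)·(-3) = 0.2981.
u_3 = c_3 + 0.8944·q_1 − 0.2981·q_2 = (4.2222, 4.2222, -4.0000, -2.1111).
‖u_3‖ = 7.4907, so q_3 = (0.5637, 0.5637, -0.5340, -0.2818).

Q = [[0.4472, 0.5963, 0.5637], [0.0000, -0.7454, 0.5637], [0.0000, 0.0000, -0.5340], [0.8944, -0.2981, -0.2818]], R = [[4.4721, 0.8944, -0.8944], [0.0000, 2.6833, 0.2981], [0.0000, 0.0000, 7.4907]]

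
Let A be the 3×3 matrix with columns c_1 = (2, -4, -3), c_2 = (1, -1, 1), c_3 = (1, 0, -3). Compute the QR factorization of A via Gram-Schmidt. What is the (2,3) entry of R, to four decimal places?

c_1 = (2, -4, -3); ‖c_1‖ = 5.3852, so q_1 = (0.3714, -0.7428, -0.5571).
q_1·c_2 = 0.3714·1 + (-0.7428)·(-1) + (-0.5571)·1 = 0.5571.
u_2 = c_2 − 0.5571·q_1 = (0.7931, -0.5862, 1.3103).
‖u_2‖ = 1.6400, so q_2 = (0.4836, -0.3574, 0.7990).
r_{23} = q_2·c_3 = -1.9134.

r_{23} = -1.9134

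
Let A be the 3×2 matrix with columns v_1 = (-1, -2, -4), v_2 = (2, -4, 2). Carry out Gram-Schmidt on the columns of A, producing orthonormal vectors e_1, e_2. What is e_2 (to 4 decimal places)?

e_2 = (0.3904, -0.8588, 0.3318)

v_1 = (-1, -2, -4); ‖v_1‖ = 4.5826, so e_1 = (-0.2182, -0.4364, -0.8729).
e_1·v_2 = (-0.2182)·2 + (-0.4364)·(-4) + (-0.8729)·2 = -0.4364.
u_2 = v_2 + 0.4364·e_1 = (1.9048, -4.1905, 1.6190).
‖u_2‖ = 4.8795, so e_2 = (0.3904, -0.8588, 0.3318).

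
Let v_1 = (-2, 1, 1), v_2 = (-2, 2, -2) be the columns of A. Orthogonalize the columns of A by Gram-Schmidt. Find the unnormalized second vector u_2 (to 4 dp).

u_2 = (-0.6667, 1.3333, -2.6667)

e_1 = v_1/‖v_1‖ = (-2, 1, 1)/2.4495 = (-0.8165, 0.4082, 0.4082).
r_{12} = e_1·v_2 = 1.6330.
u_2 = v_2 − 1.6330·e_1 = (-0.6667, 1.3333, -2.6667).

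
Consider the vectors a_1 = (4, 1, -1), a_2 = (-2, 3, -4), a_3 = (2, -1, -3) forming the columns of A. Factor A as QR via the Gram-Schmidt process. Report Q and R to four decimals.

Q = [[0.9428, -0.3304, 0.0438], [0.2357, 0.5679, -0.7886], [-0.2357, -0.7538, -0.6134]], R = [[4.2426, -0.2357, 2.3570], [0.0000, 5.3800, 1.0326], [0.0000, 0.0000, 2.7163]]

a_1 = (4, 1, -1); ‖a_1‖ = 4.2426, so e_1 = (0.9428, 0.2357, -0.2357).
e_1·a_2 = 0.9428·(-2) + 0.2357·3 + (-0.2357)·(-4) = -0.2357.
u_2 = a_2 + 0.2357·e_1 = (-1.7778, 3.0556, -4.0556).
‖u_2‖ = 5.3800, so e_2 = (-0.3304, 0.5679, -0.7538).
e_1·a_3 = 0.9428·2 + 0.2357·(-1) + (-0.2357)·(-3) = 2.3570; e_2·a_3 = (-0.3304)·2 + 0.5679·(-1) + (-0.7538)·(-3) = 1.0326.
u_3 = a_3 − 2.3570·e_1 − 1.0326·e_2 = (0.1190, -2.1420, -1.6660).
‖u_3‖ = 2.7163, so e_3 = (0.0438, -0.7886, -0.6134).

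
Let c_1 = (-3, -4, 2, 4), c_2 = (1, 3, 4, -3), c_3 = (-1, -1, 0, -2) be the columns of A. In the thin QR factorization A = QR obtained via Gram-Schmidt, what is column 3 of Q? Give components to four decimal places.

e_3 = (-0.4333, -0.4804, -0.0985, -0.7562)

c_1 = (-3, -4, 2, 4); ‖c_1‖ = 6.7082, so e_1 = (-0.4472, -0.5963, 0.2981, 0.5963).
e_1·c_2 = (-0.4472)·1 + (-0.5963)·3 + 0.2981·4 + 0.5963·(-3) = -2.8324.
u_2 = c_2 + 2.8324·e_1 = (-0.2667, 1.3111, 4.8444, -1.3111).
‖u_2‖ = 5.1940, so e_2 = (-0.0513, 0.2524, 0.9327, -0.2524).
e_1·c_3 = (-0.4472)·(-1) + (-0.5963)·(-1) + 0.2981·0 + 0.5963·(-2) = -0.1491; e_2·c_3 = (-0.0513)·(-1) + 0.2524·(-1) + 0.9327·0 + (-0.2524)·(-2) = 0.3038.
u_3 = c_3 + 0.1491·e_1 − 0.3038·e_2 = (-1.0511, -1.1656, -0.2389, -1.8344).
‖u_3‖ = 2.4260, so e_3 = (-0.4333, -0.4804, -0.0985, -0.7562).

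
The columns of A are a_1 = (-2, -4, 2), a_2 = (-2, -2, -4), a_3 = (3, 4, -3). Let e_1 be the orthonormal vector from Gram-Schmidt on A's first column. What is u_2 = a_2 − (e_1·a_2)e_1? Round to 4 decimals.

e_1 = a_1/‖a_1‖ = (-2, -4, 2)/4.8990 = (-0.4082, -0.8165, 0.4082).
r_{12} = e_1·a_2 = 0.8165.
u_2 = a_2 − 0.8165·e_1 = (-1.6667, -1.3333, -4.3333).

u_2 = (-1.6667, -1.3333, -4.3333)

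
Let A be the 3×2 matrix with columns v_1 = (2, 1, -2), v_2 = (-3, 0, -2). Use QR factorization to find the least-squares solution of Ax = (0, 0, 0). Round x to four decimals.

x = (0.0000, 0.0000)

v_1 = (2, 1, -2); ‖v_1‖ = 3.0000, so q_1 = (0.6667, 0.3333, -0.6667).
q_1·v_2 = 0.6667·(-3) + 0.3333·0 + (-0.6667)·(-2) = -0.6667.
u_2 = v_2 + 0.6667·q_1 = (-2.5556, 0.2222, -2.4444).
‖u_2‖ = 3.5434, so q_2 = (-0.7212, 0.0627, -0.6899).
Qᵀb = (0.0000, 0.0000).
Back-substitute: x_2 = 0.0000/3.5434 = 0.0000.
x_1 = (0.0000 + 0.6667·0.0000)/3.0000 = 0.0000.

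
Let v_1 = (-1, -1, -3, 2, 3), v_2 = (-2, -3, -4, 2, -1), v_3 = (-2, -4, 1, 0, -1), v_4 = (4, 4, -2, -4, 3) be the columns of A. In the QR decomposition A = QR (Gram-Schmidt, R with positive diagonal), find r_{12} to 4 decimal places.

q_1 = v_1/‖v_1‖ = (-1, -1, -3, 2, 3)/4.8990 = (-0.2041, -0.2041, -0.6124, 0.4082, 0.6124).
r_{12} = q_1·v_2 = 3.6742.

r_{12} = 3.6742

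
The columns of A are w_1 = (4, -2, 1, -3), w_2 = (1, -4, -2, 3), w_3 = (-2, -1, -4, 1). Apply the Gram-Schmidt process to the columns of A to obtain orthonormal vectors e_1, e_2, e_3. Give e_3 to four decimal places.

w_1 = (4, -2, 1, -3); ‖w_1‖ = 5.4772, so e_1 = (0.7303, -0.3651, 0.1826, -0.5477).
e_1·w_2 = 0.7303·1 + (-0.3651)·(-4) + 0.1826·(-2) + (-0.5477)·3 = 0.1826.
u_2 = w_2 − 0.1826·e_1 = (0.8667, -3.9333, -2.0333, 3.1000).
‖u_2‖ = 5.4742, so e_2 = (0.1583, -0.7185, -0.3714, 0.5663).
e_1·w_3 = 0.7303·(-2) + (-0.3651)·(-1) + 0.1826·(-4) + (-0.5477)·1 = -2.3735; e_2·w_3 = 0.1583·(-2) + (-0.7185)·(-1) + (-0.3714)·(-4) + 0.5663·1 = 2.4539.
u_3 = w_3 + 2.3735·e_1 − 2.4539·e_2 = (-0.6552, -0.1034, -2.6552, -1.6897).
‖u_3‖ = 3.2163, so e_3 = (-0.2037, -0.0322, -0.8255, -0.5253).

e_3 = (-0.2037, -0.0322, -0.8255, -0.5253)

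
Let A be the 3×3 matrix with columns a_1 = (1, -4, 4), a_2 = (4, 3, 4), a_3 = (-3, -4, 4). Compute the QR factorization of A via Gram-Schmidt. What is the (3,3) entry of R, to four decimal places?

e_1 = a_1/‖a_1‖ = (1, -4, 4)/5.7446 = (0.1741, -0.6963, 0.6963).
r_{12} = e_1·a_2 = 1.3926.
u_2 = a_2 − 1.3926·e_1 = (3.7576, 3.9697, 3.0303).
‖u_2‖ = 6.2498, so e_2 = (0.6012, 0.6352, 0.4849).
r_{13} = e_1·a_3 = 5.0483; r_{23} = e_2·a_3 = -2.4049.
u_3 = a_3 − 5.0483·e_1 + 2.4049·e_2 = (-2.4329, 1.0427, 1.6509).
r_{33} = ‖u_3‖ = 3.1195.

r_{33} = 3.1195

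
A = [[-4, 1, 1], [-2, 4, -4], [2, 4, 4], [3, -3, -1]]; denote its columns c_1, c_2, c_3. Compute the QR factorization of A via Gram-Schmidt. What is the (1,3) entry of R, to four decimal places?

r_{13} = 1.5667

c_1 = (-4, -2, 2, 3); ‖c_1‖ = 5.7446, so e_1 = (-0.6963, -0.3482, 0.3482, 0.5222).
r_{13} = e_1·c_3 = 1.5667.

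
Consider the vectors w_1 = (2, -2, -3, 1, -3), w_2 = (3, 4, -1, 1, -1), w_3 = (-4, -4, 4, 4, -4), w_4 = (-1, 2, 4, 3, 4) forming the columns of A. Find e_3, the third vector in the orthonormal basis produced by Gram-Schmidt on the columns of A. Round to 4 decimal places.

w_1 = (2, -2, -3, 1, -3); ‖w_1‖ = 5.1962, so e_1 = (0.3849, -0.3849, -0.5774, 0.1925, -0.5774).
e_1·w_2 = 0.3849·3 + (-0.3849)·4 + (-0.5774)·(-1) + 0.1925·1 + (-0.5774)·(-1) = 0.9623.
u_2 = w_2 − 0.9623·e_1 = (2.6296, 4.3704, -0.4444, 0.8148, -0.4444).
‖u_2‖ = 5.2033, so e_2 = (0.5054, 0.8399, -0.0854, 0.1566, -0.0854).
e_1·w_3 = 0.3849·(-4) + (-0.3849)·(-4) + (-0.5774)·4 + 0.1925·4 + (-0.5774)·(-4) = 0.7698; e_2·w_3 = 0.5054·(-4) + 0.8399·(-4) + (-0.0854)·4 + 0.1566·4 + (-0.0854)·(-4) = -4.7548.
u_3 = w_3 − 0.7698·e_1 + 4.7548·e_2 = (-1.8933, 0.2900, 4.0383, 4.5964, -3.9617).
‖u_3‖ = 7.5365, so e_3 = (-0.2512, 0.0385, 0.5358, 0.6099, -0.5257).

e_3 = (-0.2512, 0.0385, 0.5358, 0.6099, -0.5257)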